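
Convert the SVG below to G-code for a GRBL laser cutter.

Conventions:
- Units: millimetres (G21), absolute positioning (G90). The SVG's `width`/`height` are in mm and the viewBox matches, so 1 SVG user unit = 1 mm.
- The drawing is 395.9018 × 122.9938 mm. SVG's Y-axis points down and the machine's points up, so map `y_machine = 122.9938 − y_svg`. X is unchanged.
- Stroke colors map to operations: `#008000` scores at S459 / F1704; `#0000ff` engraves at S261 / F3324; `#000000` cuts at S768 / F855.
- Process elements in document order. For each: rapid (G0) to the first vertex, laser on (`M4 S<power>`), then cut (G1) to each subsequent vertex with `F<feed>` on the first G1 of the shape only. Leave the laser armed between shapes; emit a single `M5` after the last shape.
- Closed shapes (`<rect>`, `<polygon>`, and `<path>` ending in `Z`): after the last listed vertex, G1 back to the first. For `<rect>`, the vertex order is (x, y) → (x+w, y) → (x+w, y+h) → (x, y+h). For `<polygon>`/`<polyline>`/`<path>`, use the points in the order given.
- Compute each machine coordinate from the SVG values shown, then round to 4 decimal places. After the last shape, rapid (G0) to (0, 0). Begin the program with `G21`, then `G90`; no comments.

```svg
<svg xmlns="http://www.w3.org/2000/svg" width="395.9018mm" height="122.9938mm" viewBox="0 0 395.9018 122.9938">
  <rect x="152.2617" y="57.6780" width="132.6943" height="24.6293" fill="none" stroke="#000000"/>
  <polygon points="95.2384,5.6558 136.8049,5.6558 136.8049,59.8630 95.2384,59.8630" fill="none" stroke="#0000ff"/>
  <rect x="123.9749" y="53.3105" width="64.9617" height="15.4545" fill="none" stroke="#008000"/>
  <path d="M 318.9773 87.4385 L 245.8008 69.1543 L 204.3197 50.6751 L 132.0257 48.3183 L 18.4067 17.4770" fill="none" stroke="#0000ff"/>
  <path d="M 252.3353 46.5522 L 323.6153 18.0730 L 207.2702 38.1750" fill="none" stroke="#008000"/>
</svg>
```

G21
G90
G0 X152.2617 Y65.3158
M4 S768
G1 X284.9560 Y65.3158 F855
G1 X284.9560 Y40.6865
G1 X152.2617 Y40.6865
G1 X152.2617 Y65.3158
G0 X95.2384 Y117.3380
M4 S261
G1 X136.8049 Y117.3380 F3324
G1 X136.8049 Y63.1308
G1 X95.2384 Y63.1308
G1 X95.2384 Y117.3380
G0 X123.9749 Y69.6833
M4 S459
G1 X188.9366 Y69.6833 F1704
G1 X188.9366 Y54.2288
G1 X123.9749 Y54.2288
G1 X123.9749 Y69.6833
G0 X318.9773 Y35.5553
M4 S261
G1 X245.8008 Y53.8395 F3324
G1 X204.3197 Y72.3187
G1 X132.0257 Y74.6755
G1 X18.4067 Y105.5168
G0 X252.3353 Y76.4416
M4 S459
G1 X323.6153 Y104.9208 F1704
G1 X207.2702 Y84.8188
M5
G0 X0.0000 Y0.0000

1 u = 1 mm; y_m = 122.9938 − y.

[1] `<rect>` rectangle, #000000→cut S768 F855: (152.2617,65.3158) → (284.9560,65.3158) → (284.9560,40.6865) → (152.2617,40.6865) → (152.2617,65.3158) (closed)

[2] `<polygon>` rectangle, #0000ff→engrave S261 F3324: (95.2384,117.3380) → (136.8049,117.3380) → (136.8049,63.1308) → (95.2384,63.1308) → (95.2384,117.3380) (closed)

[3] `<rect>` rectangle, #008000→score S459 F1704: (123.9749,69.6833) → (188.9366,69.6833) → (188.9366,54.2288) → (123.9749,54.2288) → (123.9749,69.6833) (closed)

[4] `<path>` open polyline, #0000ff→engrave S261 F3324: (318.9773,35.5553) → (245.8008,53.8395) → (204.3197,72.3187) → (132.0257,74.6755) → (18.4067,105.5168)

[5] `<path>` open polyline, #008000→score S459 F1704: (252.3353,76.4416) → (323.6153,104.9208) → (207.2702,84.8188)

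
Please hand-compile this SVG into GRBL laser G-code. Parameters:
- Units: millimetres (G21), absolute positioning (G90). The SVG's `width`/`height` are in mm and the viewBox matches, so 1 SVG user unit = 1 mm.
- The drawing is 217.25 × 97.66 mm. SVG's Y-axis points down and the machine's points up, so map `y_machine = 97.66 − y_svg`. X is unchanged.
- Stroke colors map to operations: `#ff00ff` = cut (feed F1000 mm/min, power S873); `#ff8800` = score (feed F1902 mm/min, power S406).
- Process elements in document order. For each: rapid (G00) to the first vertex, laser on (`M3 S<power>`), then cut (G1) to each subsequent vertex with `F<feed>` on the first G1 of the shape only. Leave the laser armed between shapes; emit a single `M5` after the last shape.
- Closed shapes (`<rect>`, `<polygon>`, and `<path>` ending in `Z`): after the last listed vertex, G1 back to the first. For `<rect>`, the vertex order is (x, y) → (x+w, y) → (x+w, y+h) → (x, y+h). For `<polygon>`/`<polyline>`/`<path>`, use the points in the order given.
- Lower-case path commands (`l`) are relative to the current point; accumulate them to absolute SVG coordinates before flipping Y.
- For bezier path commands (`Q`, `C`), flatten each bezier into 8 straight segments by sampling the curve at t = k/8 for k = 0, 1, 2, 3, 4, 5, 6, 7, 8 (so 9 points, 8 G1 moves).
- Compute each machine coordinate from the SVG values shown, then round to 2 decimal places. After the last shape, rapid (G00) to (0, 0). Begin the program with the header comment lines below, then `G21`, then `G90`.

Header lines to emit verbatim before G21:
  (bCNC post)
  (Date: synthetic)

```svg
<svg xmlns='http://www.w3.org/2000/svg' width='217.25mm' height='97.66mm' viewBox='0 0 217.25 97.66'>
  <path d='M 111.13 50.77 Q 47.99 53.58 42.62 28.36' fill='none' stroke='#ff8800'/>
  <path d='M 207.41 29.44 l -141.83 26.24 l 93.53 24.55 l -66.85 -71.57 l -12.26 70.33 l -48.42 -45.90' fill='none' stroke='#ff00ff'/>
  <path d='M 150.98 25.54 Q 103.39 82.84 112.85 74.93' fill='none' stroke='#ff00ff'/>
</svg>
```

(bCNC post)
(Date: synthetic)
G21
G90
G00 X111.13 Y46.89
M3 S406
G1 X96.25 Y46.63 F1902
G1 X83.17 Y47.24
G1 X71.90 Y48.72
G1 X62.43 Y51.09
G1 X54.77 Y54.33
G1 X48.92 Y58.44
G1 X44.87 Y63.43
G1 X42.62 Y69.30
G00 X207.41 Y68.22
M3 S873
G1 X65.58 Y41.98 F1000
G1 X159.11 Y17.43
G1 X92.26 Y89.00
G1 X80.00 Y18.67
G1 X31.58 Y64.57
G00 X150.98 Y72.12
M3 S873
G1 X139.97 Y58.81 F1000
G1 X130.75 Y47.55
G1 X123.31 Y38.32
G1 X117.65 Y31.12
G1 X113.78 Y25.97
G1 X111.69 Y22.85
G1 X111.38 Y21.77
G1 X112.85 Y22.73
M5
G00 X0.00 Y0.00

1 u = 1 mm; y_m = 97.66 − y.

[1] `<path>` quadratic bezier, #ff8800→score S406 F1902: (111.13,46.89) → (96.25,46.63) → (83.17,47.24) → (71.90,48.72) → (62.43,51.09) → (54.77,54.33) → (48.92,58.44) → (44.87,63.43) → (42.62,69.30)

[2] `<path>` open polyline, #ff00ff→cut S873 F1000: (207.41,68.22) → (65.58,41.98) → (159.11,17.43) → (92.26,89.00) → (80.00,18.67) → (31.58,64.57)

[3] `<path>` quadratic bezier, #ff00ff→cut S873 F1000: (150.98,72.12) → (139.97,58.81) → (130.75,47.55) → (123.31,38.32) → (117.65,31.12) → (113.78,25.97) → (111.69,22.85) → (111.38,21.77) → (112.85,22.73)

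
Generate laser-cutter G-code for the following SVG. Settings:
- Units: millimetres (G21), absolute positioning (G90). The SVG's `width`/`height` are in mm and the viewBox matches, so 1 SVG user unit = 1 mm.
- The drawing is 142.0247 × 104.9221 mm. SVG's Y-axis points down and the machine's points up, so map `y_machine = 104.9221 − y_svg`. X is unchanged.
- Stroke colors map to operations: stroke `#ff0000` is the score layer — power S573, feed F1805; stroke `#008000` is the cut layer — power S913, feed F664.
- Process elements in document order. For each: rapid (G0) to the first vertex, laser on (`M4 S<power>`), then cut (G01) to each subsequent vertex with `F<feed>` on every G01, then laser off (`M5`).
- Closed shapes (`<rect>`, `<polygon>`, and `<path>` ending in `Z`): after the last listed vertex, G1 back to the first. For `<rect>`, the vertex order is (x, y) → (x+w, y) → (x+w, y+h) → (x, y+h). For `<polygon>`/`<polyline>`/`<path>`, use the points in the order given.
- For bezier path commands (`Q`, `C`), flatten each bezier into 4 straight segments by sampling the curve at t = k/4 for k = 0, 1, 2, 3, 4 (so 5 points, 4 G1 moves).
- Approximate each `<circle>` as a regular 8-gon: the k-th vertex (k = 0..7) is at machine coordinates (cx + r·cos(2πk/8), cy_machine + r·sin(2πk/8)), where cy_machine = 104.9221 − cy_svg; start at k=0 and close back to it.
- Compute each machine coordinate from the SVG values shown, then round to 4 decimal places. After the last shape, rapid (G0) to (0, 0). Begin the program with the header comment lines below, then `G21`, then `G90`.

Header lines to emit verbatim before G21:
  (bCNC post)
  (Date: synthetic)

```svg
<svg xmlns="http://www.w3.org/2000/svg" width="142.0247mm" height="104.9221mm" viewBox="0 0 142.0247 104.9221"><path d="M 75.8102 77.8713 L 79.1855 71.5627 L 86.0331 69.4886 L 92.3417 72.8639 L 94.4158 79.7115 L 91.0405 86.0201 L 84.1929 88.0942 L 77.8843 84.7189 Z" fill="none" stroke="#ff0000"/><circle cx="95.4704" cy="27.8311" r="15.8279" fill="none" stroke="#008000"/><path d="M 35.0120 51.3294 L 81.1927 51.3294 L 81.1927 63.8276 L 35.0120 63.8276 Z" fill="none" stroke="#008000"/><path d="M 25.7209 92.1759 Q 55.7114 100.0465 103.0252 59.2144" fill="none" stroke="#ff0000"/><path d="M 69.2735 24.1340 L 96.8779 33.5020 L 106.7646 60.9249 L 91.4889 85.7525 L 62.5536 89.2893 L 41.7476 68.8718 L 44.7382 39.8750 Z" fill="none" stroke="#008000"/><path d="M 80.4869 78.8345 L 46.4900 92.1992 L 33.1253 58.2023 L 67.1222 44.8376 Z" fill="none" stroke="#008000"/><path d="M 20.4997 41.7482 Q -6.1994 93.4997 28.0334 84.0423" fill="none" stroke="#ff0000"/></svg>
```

Since the viewBox matches the mm dimensions, user units are millimetres directly. The only transform is the Y-flip y_m = 104.9221 − y_svg.

Shape 1 is a regular polygon drawn with `<path>`. Its stroke #ff0000 means score at S573, F1805. After flipping Y the toolpath is (75.8102,27.0508) → (79.1855,33.3594) → (86.0331,35.4335) → (92.3417,32.0582) → (94.4158,25.2106) → (91.0405,18.9020) → (84.1929,16.8279) → (77.8843,20.2032) → (75.8102,27.0508), returning to the start.

Shape 2 is a circle drawn with `<circle>`. Its stroke #008000 means cut at S913, F664. After flipping Y the toolpath is (111.2983,77.0910) → (106.6624,88.2830) → (95.4704,92.9189) → (84.2784,88.2830) → (79.6425,77.0910) → (84.2784,65.8990) → (95.4704,61.2631) → (106.6624,65.8990) → (111.2983,77.0910), returning to the start.

Shape 3 is a rectangle drawn with `<path>`. Its stroke #008000 means cut at S913, F664. After flipping Y the toolpath is (35.0120,53.5927) → (81.1927,53.5927) → (81.1927,41.0945) → (35.0120,41.0945) → (35.0120,53.5927), returning to the start.

Shape 4 is a quadratic bezier drawn with `<path>`. Its stroke #ff0000 means score at S573, F1805. After flipping Y the toolpath is (25.7209,12.7462) → (41.7989,11.8548) → (60.0422,17.0513) → (80.4510,28.3356) → (103.0252,45.7077).

Shape 5 is a regular polygon drawn with `<path>`. Its stroke #008000 means cut at S913, F664. After flipping Y the toolpath is (69.2735,80.7881) → (96.8779,71.4201) → (106.7646,43.9972) → (91.4889,19.1696) → (62.5536,15.6328) → (41.7476,36.0503) → (44.7382,65.0471) → (69.2735,80.7881), returning to the start.

Shape 6 is a regular polygon drawn with `<path>`. Its stroke #008000 means cut at S913, F664. After flipping Y the toolpath is (80.4869,26.0876) → (46.4900,12.7229) → (33.1253,46.7198) → (67.1222,60.0845) → (80.4869,26.0876), returning to the start.

Shape 7 is a quadratic bezier drawn with `<path>`. Its stroke #ff0000 means score at S573, F1805. After flipping Y the toolpath is (20.4997,63.1739) → (10.9584,41.1237) → (9.0336,26.7246) → (14.7252,19.9767) → (28.0334,20.8798).

(bCNC post)
(Date: synthetic)
G21
G90
G0 X75.8102 Y27.0508
M4 S573
G01 X79.1855 Y33.3594 F1805
G01 X86.0331 Y35.4335 F1805
G01 X92.3417 Y32.0582 F1805
G01 X94.4158 Y25.2106 F1805
G01 X91.0405 Y18.9020 F1805
G01 X84.1929 Y16.8279 F1805
G01 X77.8843 Y20.2032 F1805
G01 X75.8102 Y27.0508 F1805
M5
G0 X111.2983 Y77.0910
M4 S913
G01 X106.6624 Y88.2830 F664
G01 X95.4704 Y92.9189 F664
G01 X84.2784 Y88.2830 F664
G01 X79.6425 Y77.0910 F664
G01 X84.2784 Y65.8990 F664
G01 X95.4704 Y61.2631 F664
G01 X106.6624 Y65.8990 F664
G01 X111.2983 Y77.0910 F664
M5
G0 X35.0120 Y53.5927
M4 S913
G01 X81.1927 Y53.5927 F664
G01 X81.1927 Y41.0945 F664
G01 X35.0120 Y41.0945 F664
G01 X35.0120 Y53.5927 F664
M5
G0 X25.7209 Y12.7462
M4 S573
G01 X41.7989 Y11.8548 F1805
G01 X60.0422 Y17.0513 F1805
G01 X80.4510 Y28.3356 F1805
G01 X103.0252 Y45.7077 F1805
M5
G0 X69.2735 Y80.7881
M4 S913
G01 X96.8779 Y71.4201 F664
G01 X106.7646 Y43.9972 F664
G01 X91.4889 Y19.1696 F664
G01 X62.5536 Y15.6328 F664
G01 X41.7476 Y36.0503 F664
G01 X44.7382 Y65.0471 F664
G01 X69.2735 Y80.7881 F664
M5
G0 X80.4869 Y26.0876
M4 S913
G01 X46.4900 Y12.7229 F664
G01 X33.1253 Y46.7198 F664
G01 X67.1222 Y60.0845 F664
G01 X80.4869 Y26.0876 F664
M5
G0 X20.4997 Y63.1739
M4 S573
G01 X10.9584 Y41.1237 F1805
G01 X9.0336 Y26.7246 F1805
G01 X14.7252 Y19.9767 F1805
G01 X28.0334 Y20.8798 F1805
M5
G0 X0.0000 Y0.0000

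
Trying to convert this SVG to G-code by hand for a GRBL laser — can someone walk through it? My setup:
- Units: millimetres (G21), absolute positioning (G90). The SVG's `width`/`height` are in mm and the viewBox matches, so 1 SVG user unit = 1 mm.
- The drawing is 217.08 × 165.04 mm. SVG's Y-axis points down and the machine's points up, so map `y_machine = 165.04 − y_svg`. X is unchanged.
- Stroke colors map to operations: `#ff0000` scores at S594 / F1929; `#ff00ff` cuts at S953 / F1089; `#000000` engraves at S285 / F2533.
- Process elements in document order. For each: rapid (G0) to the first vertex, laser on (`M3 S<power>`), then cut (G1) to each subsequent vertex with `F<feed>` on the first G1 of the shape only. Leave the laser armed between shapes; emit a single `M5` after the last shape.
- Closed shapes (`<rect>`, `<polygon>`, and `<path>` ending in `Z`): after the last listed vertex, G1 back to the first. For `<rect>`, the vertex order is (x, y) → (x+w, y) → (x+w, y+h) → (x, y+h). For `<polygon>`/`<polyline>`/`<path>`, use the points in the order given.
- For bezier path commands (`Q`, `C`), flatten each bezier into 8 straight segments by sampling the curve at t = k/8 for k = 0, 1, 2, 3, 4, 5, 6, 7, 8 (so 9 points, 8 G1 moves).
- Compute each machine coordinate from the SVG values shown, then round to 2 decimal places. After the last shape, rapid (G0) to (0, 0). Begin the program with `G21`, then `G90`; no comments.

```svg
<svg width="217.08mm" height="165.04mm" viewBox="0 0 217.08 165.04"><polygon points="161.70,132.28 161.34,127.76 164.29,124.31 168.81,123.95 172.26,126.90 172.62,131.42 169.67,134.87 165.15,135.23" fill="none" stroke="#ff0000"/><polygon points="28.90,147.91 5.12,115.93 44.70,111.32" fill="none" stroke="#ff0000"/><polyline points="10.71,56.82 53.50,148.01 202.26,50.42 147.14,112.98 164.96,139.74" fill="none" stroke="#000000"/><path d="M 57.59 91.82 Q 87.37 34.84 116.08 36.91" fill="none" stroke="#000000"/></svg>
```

G21
G90
G0 X161.70 Y32.76
M3 S594
G1 X161.34 Y37.28 F1929
G1 X164.29 Y40.73
G1 X168.81 Y41.09
G1 X172.26 Y38.14
G1 X172.62 Y33.62
G1 X169.67 Y30.17
G1 X165.15 Y29.81
G1 X161.70 Y32.76
G0 X28.90 Y17.13
M3 S594
G1 X5.12 Y49.11 F1929
G1 X44.70 Y53.72
G1 X28.90 Y17.13
G0 X10.71 Y108.22
M3 S285
G1 X53.50 Y17.03 F2533
G1 X202.26 Y114.62
G1 X147.14 Y52.06
G1 X164.96 Y25.30
G0 X57.59 Y73.22
M3 S285
G1 X65.02 Y86.54 F2533
G1 X72.41 Y98.02
G1 X79.77 Y107.65
G1 X87.10 Y115.44
G1 X94.40 Y121.38
G1 X101.66 Y125.47
G1 X108.89 Y127.72
G1 X116.08 Y128.13
M5
G0 X0.00 Y0.00

viewBox `0 0 217.08 165.04` with mm width/height → 1 unit = 1 mm. Flip: y_m = 165.04 − y_svg.

**Shape 1** — `<polygon>` regular polygon, stroke `#ff0000` → score (S594, F1929). Machine vertices: (161.70,32.76) → (161.34,37.28) → (164.29,40.73) → (168.81,41.09) → (172.26,38.14) → (172.62,33.62) → (169.67,30.17) → (165.15,29.81) → (161.70,32.76). Closed: final G1 returns to the first vertex.

**Shape 2** — `<polygon>` regular polygon, stroke `#ff0000` → score (S594, F1929). Machine vertices: (28.90,17.13) → (5.12,49.11) → (44.70,53.72) → (28.90,17.13). Closed: final G1 returns to the first vertex.

**Shape 3** — `<polyline>` open polyline, stroke `#000000` → engrave (S285, F2533). Machine vertices: (10.71,108.22) → (53.50,17.03) → (202.26,114.62) → (147.14,52.06) → (164.96,25.30). Open path.

**Shape 4** — `<path>` quadratic bezier, stroke `#000000` → engrave (S285, F2533). Control points (SVG): P0=(57.59,91.82), P1=(87.37,34.84), P2=(116.08,36.91); sampled at t=k/8. Machine vertices: (57.59,73.22) → (65.02,86.54) → (72.41,98.02) → (79.77,107.65) → (87.10,115.44) → (94.40,121.38) → (101.66,125.47) → (108.89,127.72) → (116.08,128.13). Open path.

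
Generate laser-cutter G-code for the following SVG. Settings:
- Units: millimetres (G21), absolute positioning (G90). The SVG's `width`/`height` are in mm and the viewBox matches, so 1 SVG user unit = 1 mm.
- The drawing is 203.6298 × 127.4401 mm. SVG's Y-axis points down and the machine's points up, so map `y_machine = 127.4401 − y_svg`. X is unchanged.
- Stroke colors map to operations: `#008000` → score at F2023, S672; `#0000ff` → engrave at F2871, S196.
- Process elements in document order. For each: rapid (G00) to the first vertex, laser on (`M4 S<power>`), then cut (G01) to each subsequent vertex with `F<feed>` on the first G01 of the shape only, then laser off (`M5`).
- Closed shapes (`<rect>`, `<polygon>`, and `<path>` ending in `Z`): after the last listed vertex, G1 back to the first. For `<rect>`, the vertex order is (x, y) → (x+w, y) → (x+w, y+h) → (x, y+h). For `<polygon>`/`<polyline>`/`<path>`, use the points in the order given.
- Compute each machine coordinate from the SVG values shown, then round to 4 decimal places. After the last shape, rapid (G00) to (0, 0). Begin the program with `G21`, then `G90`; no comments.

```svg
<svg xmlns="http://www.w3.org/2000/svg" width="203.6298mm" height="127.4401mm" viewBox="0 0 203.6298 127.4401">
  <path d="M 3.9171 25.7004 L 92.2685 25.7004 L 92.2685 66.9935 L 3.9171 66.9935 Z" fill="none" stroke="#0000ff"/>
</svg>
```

G21
G90
G00 X3.9171 Y101.7397
M4 S196
G01 X92.2685 Y101.7397 F2871
G01 X92.2685 Y60.4466
G01 X3.9171 Y60.4466
G01 X3.9171 Y101.7397
M5
G00 X0.0000 Y0.0000

1 u = 1 mm; y_m = 127.4401 − y.

[1] `<path>` rectangle, #0000ff→engrave S196 F2871: (3.9171,101.7397) → (92.2685,101.7397) → (92.2685,60.4466) → (3.9171,60.4466) → (3.9171,101.7397) (closed)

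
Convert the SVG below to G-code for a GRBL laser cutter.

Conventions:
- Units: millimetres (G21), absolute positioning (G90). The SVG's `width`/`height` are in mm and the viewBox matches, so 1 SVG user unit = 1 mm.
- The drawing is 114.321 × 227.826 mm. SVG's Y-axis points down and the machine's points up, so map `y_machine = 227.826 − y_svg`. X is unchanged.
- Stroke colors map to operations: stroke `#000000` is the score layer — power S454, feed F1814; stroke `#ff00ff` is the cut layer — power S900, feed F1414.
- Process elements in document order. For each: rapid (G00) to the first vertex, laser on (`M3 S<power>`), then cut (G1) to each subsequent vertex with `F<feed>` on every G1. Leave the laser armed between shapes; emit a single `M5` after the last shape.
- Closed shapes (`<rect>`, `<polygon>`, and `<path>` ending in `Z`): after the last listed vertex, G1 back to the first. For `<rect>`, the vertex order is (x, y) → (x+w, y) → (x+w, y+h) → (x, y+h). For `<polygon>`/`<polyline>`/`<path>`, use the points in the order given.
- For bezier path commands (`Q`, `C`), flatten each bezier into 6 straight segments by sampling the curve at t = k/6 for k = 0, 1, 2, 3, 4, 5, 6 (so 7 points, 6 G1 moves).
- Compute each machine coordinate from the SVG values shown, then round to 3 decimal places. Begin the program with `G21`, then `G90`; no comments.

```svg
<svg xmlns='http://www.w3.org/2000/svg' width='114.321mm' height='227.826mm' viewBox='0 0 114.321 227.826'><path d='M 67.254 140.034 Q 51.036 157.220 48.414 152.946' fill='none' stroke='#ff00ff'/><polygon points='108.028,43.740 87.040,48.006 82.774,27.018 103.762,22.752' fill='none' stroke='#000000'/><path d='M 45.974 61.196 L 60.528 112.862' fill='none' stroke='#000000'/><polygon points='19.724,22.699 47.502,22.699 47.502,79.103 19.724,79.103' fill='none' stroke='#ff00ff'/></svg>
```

Since the viewBox matches the mm dimensions, user units are millimetres directly. The only transform is the Y-flip y_m = 227.826 − y_svg.

Shape 1 is a quadratic bezier drawn with `<path>`. Its stroke #ff00ff means cut at S900, F1414. After flipping Y the toolpath is (67.254,87.792) → (62.226,82.659) → (57.953,78.719) → (54.435,75.971) → (51.673,74.415) → (49.666,74.051) → (48.414,74.880).

Shape 2 is a regular polygon drawn with `<polygon>`. Its stroke #000000 means score at S454, F1814. After flipping Y the toolpath is (108.028,184.086) → (87.040,179.820) → (82.774,200.808) → (103.762,205.074) → (108.028,184.086), returning to the start.

Shape 3 is a line segment drawn with `<path>`. Its stroke #000000 means score at S454, F1814. After flipping Y the toolpath is (45.974,166.630) → (60.528,114.964).

Shape 4 is a rectangle drawn with `<polygon>`. Its stroke #ff00ff means cut at S900, F1414. After flipping Y the toolpath is (19.724,205.127) → (47.502,205.127) → (47.502,148.723) → (19.724,148.723) → (19.724,205.127), returning to the start.

G21
G90
G00 X67.254 Y87.792
M3 S900
G1 X62.226 Y82.659 F1414
G1 X57.953 Y78.719 F1414
G1 X54.435 Y75.971 F1414
G1 X51.673 Y74.415 F1414
G1 X49.666 Y74.051 F1414
G1 X48.414 Y74.880 F1414
G00 X108.028 Y184.086
M3 S454
G1 X87.040 Y179.820 F1814
G1 X82.774 Y200.808 F1814
G1 X103.762 Y205.074 F1814
G1 X108.028 Y184.086 F1814
G00 X45.974 Y166.630
M3 S454
G1 X60.528 Y114.964 F1814
G00 X19.724 Y205.127
M3 S900
G1 X47.502 Y205.127 F1414
G1 X47.502 Y148.723 F1414
G1 X19.724 Y148.723 F1414
G1 X19.724 Y205.127 F1414
M5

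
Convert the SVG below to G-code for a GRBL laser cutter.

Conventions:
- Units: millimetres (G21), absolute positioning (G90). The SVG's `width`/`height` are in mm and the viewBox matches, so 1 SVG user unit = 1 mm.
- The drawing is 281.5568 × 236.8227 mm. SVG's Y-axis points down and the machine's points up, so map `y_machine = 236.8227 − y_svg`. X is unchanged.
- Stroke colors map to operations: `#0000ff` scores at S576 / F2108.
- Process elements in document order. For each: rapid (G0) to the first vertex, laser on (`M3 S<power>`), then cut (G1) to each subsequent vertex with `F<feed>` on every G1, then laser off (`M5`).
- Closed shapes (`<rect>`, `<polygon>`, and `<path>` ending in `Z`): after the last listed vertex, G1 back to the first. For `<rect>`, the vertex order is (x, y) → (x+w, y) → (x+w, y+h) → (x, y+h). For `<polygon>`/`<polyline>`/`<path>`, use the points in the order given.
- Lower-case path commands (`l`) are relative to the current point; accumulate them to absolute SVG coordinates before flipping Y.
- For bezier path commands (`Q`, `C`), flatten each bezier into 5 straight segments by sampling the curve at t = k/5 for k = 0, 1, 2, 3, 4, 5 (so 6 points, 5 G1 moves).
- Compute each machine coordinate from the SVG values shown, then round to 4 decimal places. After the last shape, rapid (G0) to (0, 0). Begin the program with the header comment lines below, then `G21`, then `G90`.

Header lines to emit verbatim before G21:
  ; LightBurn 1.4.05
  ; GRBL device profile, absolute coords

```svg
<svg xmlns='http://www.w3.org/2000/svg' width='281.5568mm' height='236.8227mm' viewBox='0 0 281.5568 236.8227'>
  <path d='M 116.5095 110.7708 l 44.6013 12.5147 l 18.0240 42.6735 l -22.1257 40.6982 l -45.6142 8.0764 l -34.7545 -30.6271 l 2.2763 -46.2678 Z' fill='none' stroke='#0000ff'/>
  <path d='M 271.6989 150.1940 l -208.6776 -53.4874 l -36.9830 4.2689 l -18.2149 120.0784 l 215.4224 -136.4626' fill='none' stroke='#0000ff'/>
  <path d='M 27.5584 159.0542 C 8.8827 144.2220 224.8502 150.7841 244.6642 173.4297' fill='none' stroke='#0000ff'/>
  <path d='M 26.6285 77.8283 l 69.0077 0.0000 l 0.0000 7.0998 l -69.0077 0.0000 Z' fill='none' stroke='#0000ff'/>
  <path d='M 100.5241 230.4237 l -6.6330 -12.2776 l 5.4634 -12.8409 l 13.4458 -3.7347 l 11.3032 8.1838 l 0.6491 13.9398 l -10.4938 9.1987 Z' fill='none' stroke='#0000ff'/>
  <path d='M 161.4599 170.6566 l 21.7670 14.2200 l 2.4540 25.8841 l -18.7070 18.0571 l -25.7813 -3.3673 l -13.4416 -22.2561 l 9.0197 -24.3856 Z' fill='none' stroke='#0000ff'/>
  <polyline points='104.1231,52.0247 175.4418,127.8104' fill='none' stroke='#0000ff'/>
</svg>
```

1 u = 1 mm; y_m = 236.8227 − y.

[1] `<path>` regular polygon, #0000ff→score S576 F2108: (116.5095,126.0519) → (161.1108,113.5372) → (179.1348,70.8637) → (157.0091,30.1655) → (111.3949,22.0891) → (76.6404,52.7162) → (78.9167,98.9840) → (116.5095,126.0519) (closed)

[2] `<path>` open polyline, #0000ff→score S576 F2108: (271.6989,86.6287) → (63.0213,140.1161) → (26.0383,135.8472) → (7.8234,15.7688) → (223.2458,152.2314)

[3] `<path>` cubic bezier, #0000ff→score S576 F2108: (27.5584,77.7685) → (41.0638,84.1430) → (90.2053,85.6378) → (154.3047,82.5077) → (212.6838,75.0079) → (244.6642,63.3930)

[4] `<path>` rectangle, #0000ff→score S576 F2108: (26.6285,158.9944) → (95.6362,158.9944) → (95.6362,151.8946) → (26.6285,151.8946) → (26.6285,158.9944) (closed)

[5] `<path>` regular polygon, #0000ff→score S576 F2108: (100.5241,6.3990) → (93.8911,18.6766) → (99.3545,31.5175) → (112.8003,35.2522) → (124.1035,27.0684) → (124.7526,13.1286) → (114.2588,3.9299) → (100.5241,6.3990) (closed)

[6] `<path>` regular polygon, #0000ff→score S576 F2108: (161.4599,66.1661) → (183.2269,51.9461) → (185.6809,26.0620) → (166.9739,8.0049) → (141.1926,11.3722) → (127.7510,33.6283) → (136.7707,58.0139) → (161.4599,66.1661) (closed)

[7] `<polyline>` line segment, #0000ff→score S576 F2108: (104.1231,184.7980) → (175.4418,109.0123)

; LightBurn 1.4.05
; GRBL device profile, absolute coords
G21
G90
G0 X116.5095 Y126.0519
M3 S576
G1 X161.1108 Y113.5372 F2108
G1 X179.1348 Y70.8637 F2108
G1 X157.0091 Y30.1655 F2108
G1 X111.3949 Y22.0891 F2108
G1 X76.6404 Y52.7162 F2108
G1 X78.9167 Y98.9840 F2108
G1 X116.5095 Y126.0519 F2108
M5
G0 X271.6989 Y86.6287
M3 S576
G1 X63.0213 Y140.1161 F2108
G1 X26.0383 Y135.8472 F2108
G1 X7.8234 Y15.7688 F2108
G1 X223.2458 Y152.2314 F2108
M5
G0 X27.5584 Y77.7685
M3 S576
G1 X41.0638 Y84.1430 F2108
G1 X90.2053 Y85.6378 F2108
G1 X154.3047 Y82.5077 F2108
G1 X212.6838 Y75.0079 F2108
G1 X244.6642 Y63.3930 F2108
M5
G0 X26.6285 Y158.9944
M3 S576
G1 X95.6362 Y158.9944 F2108
G1 X95.6362 Y151.8946 F2108
G1 X26.6285 Y151.8946 F2108
G1 X26.6285 Y158.9944 F2108
M5
G0 X100.5241 Y6.3990
M3 S576
G1 X93.8911 Y18.6766 F2108
G1 X99.3545 Y31.5175 F2108
G1 X112.8003 Y35.2522 F2108
G1 X124.1035 Y27.0684 F2108
G1 X124.7526 Y13.1286 F2108
G1 X114.2588 Y3.9299 F2108
G1 X100.5241 Y6.3990 F2108
M5
G0 X161.4599 Y66.1661
M3 S576
G1 X183.2269 Y51.9461 F2108
G1 X185.6809 Y26.0620 F2108
G1 X166.9739 Y8.0049 F2108
G1 X141.1926 Y11.3722 F2108
G1 X127.7510 Y33.6283 F2108
G1 X136.7707 Y58.0139 F2108
G1 X161.4599 Y66.1661 F2108
M5
G0 X104.1231 Y184.7980
M3 S576
G1 X175.4418 Y109.0123 F2108
M5
G0 X0.0000 Y0.0000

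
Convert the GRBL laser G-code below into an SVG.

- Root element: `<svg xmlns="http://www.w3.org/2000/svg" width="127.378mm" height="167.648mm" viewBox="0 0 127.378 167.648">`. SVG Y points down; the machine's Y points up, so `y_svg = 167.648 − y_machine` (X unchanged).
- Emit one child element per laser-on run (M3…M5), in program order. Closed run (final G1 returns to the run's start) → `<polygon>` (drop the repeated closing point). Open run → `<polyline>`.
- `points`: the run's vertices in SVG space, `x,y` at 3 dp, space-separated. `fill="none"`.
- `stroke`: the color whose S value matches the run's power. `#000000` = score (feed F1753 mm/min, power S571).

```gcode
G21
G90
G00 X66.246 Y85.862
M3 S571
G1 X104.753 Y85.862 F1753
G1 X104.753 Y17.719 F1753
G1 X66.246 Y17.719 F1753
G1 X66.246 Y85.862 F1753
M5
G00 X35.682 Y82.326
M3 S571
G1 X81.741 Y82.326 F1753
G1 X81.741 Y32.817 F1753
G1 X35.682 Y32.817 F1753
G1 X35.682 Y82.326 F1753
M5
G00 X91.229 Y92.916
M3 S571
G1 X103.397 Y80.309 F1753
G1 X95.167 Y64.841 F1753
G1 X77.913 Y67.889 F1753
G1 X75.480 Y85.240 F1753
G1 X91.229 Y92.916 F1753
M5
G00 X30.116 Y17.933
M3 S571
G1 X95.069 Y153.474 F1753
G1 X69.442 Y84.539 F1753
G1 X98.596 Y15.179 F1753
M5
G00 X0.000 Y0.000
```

<svg xmlns="http://www.w3.org/2000/svg" width="127.378mm" height="167.648mm" viewBox="0 0 127.378 167.648">
  <polygon points="66.246,81.786 104.753,81.786 104.753,149.929 66.246,149.929" fill="none" stroke="#000000"/>
  <polygon points="35.682,85.322 81.741,85.322 81.741,134.831 35.682,134.831" fill="none" stroke="#000000"/>
  <polygon points="91.229,74.732 103.397,87.339 95.167,102.807 77.913,99.759 75.480,82.408" fill="none" stroke="#000000"/>
  <polyline points="30.116,149.715 95.069,14.174 69.442,83.109 98.596,152.469" fill="none" stroke="#000000"/>
</svg>

Each laser-on run becomes one SVG element. Flip Y back into SVG space with y_svg = 167.648 − y_machine. Every run uses S571, so all elements get stroke `#000000` (score).

Run 1: The run returns to its start, so emit a `<polygon>` with points (Y-flipped): 66.246,81.786 104.753,81.786 104.753,149.929 66.246,149.929.

Run 2: The run returns to its start, so emit a `<polygon>` with points (Y-flipped): 35.682,85.322 81.741,85.322 81.741,134.831 35.682,134.831.

Run 3: The run returns to its start, so emit a `<polygon>` with points (Y-flipped): 91.229,74.732 103.397,87.339 95.167,102.807 77.913,99.759 75.480,82.408.

Run 4: The run is open, so emit a `<polyline>` with points (Y-flipped): 30.116,149.715 95.069,14.174 69.442,83.109 98.596,152.469.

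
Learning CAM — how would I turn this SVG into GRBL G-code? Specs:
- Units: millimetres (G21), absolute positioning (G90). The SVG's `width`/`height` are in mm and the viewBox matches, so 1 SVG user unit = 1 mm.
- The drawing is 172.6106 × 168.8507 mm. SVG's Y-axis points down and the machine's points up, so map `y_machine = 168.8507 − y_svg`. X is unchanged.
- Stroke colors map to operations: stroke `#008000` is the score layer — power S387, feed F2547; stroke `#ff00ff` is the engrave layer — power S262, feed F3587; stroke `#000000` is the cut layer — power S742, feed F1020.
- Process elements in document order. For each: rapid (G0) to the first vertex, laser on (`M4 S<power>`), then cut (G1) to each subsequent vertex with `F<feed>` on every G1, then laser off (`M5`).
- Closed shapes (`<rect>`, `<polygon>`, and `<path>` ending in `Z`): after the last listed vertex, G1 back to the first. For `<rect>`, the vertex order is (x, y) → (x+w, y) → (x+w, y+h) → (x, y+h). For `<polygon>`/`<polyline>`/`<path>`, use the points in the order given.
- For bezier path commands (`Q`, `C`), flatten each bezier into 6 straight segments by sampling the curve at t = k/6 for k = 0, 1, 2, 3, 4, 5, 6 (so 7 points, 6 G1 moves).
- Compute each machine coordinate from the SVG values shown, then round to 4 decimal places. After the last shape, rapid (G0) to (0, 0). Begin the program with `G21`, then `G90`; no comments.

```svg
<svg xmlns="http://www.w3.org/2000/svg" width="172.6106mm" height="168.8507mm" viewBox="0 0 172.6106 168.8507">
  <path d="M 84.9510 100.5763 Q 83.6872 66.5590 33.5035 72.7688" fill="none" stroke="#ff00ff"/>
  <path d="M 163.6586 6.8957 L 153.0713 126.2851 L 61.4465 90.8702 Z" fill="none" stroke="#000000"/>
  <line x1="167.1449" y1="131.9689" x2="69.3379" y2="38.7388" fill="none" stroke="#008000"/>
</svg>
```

1 u = 1 mm; y_m = 168.8507 − y.

[1] `<path>` quadratic bezier, #ff00ff→engrave S262 F3587: (84.9510,68.2744) → (83.1708,78.4961) → (78.6729,86.4829) → (71.4572,92.2349) → (61.5238,95.7521) → (48.8725,97.0344) → (33.5035,96.0819)

[2] `<path>` closed polygon, #000000→cut S742 F1020: (163.6586,161.9550) → (153.0713,42.5656) → (61.4465,77.9805) → (163.6586,161.9550) (closed)

[3] `<line>` line segment, #008000→score S387 F2547: (167.1449,36.8818) → (69.3379,130.1119)

G21
G90
G0 X84.9510 Y68.2744
M4 S262
G1 X83.1708 Y78.4961 F3587
G1 X78.6729 Y86.4829 F3587
G1 X71.4572 Y92.2349 F3587
G1 X61.5238 Y95.7521 F3587
G1 X48.8725 Y97.0344 F3587
G1 X33.5035 Y96.0819 F3587
M5
G0 X163.6586 Y161.9550
M4 S742
G1 X153.0713 Y42.5656 F1020
G1 X61.4465 Y77.9805 F1020
G1 X163.6586 Y161.9550 F1020
M5
G0 X167.1449 Y36.8818
M4 S387
G1 X69.3379 Y130.1119 F2547
M5
G0 X0.0000 Y0.0000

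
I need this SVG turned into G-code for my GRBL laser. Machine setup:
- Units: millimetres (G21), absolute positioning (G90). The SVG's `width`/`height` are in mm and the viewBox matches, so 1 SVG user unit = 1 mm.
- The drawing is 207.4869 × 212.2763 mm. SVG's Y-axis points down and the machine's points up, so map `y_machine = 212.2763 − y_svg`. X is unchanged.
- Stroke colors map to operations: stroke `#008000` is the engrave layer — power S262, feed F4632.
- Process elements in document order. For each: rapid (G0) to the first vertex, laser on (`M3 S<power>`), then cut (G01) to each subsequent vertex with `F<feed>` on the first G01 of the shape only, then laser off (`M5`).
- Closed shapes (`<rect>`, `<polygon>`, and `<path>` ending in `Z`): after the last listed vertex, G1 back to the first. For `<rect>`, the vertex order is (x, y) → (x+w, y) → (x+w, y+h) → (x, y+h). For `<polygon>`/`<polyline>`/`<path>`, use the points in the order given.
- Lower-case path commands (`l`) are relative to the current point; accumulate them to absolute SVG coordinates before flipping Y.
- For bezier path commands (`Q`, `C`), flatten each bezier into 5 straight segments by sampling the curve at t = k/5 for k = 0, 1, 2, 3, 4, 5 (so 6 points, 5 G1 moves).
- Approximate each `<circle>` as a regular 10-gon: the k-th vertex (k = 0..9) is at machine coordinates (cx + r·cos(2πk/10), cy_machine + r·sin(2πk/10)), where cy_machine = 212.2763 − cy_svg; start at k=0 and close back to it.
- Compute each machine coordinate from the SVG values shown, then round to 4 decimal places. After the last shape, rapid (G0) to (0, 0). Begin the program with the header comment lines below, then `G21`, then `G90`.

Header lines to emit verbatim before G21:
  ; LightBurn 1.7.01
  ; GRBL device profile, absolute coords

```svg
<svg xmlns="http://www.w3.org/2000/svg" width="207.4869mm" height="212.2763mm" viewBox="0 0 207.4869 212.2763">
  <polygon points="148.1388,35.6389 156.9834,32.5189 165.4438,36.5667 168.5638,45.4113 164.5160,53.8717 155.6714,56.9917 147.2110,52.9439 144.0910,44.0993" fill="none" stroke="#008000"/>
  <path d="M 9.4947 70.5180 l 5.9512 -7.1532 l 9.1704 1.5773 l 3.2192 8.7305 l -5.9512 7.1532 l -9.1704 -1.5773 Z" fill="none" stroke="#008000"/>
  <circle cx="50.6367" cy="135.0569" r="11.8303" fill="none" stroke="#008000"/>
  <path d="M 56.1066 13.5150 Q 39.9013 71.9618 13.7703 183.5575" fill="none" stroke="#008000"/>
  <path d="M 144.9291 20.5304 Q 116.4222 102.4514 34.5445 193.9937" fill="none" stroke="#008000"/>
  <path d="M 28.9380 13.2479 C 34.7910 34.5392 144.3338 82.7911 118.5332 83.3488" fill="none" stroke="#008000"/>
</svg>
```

; LightBurn 1.7.01
; GRBL device profile, absolute coords
G21
G90
G0 X148.1388 Y176.6374
M3 S262
G01 X156.9834 Y179.7574 F4632
G01 X165.4438 Y175.7096
G01 X168.5638 Y166.8650
G01 X164.5160 Y158.4046
G01 X155.6714 Y155.2846
G01 X147.2110 Y159.3324
G01 X144.0910 Y168.1770
G01 X148.1388 Y176.6374
M5
G0 X9.4947 Y141.7583
M3 S262
G01 X15.4459 Y148.9115 F4632
G01 X24.6163 Y147.3342
G01 X27.8355 Y138.6037
G01 X21.8843 Y131.4505
G01 X12.7139 Y133.0278
G01 X9.4947 Y141.7583
M5
G0 X62.4670 Y77.2194
M3 S262
G01 X60.2076 Y84.1731 F4632
G01 X54.2925 Y88.4707
G01 X46.9809 Y88.4707
G01 X41.0658 Y84.1731
G01 X38.8064 Y77.2194
G01 X41.0658 Y70.2657
G01 X46.9809 Y65.9681
G01 X54.2925 Y65.9681
G01 X60.2076 Y70.2657
G01 X62.4670 Y77.2194
M5
G0 X56.1066 Y198.7613
M3 S262
G01 X49.2275 Y173.2566 F4632
G01 X41.5542 Y143.5000
G01 X33.0870 Y109.4915
G01 X23.8257 Y71.2311
G01 X13.7703 Y28.7188
M5
G0 X144.9291 Y191.7459
M3 S262
G01 X131.3915 Y158.5926 F4632
G01 X113.5843 Y124.6697
G01 X91.5073 Y89.9770
G01 X65.1607 Y54.5147
G01 X34.5445 Y18.2826
M5
G0 X28.9380 Y199.0284
M3 S262
G01 X42.9803 Y183.6156 F4632
G01 X70.4346 Y165.3157
G01 X99.8272 Y147.7120
G01 X119.6846 Y134.3882
G01 X118.5332 Y128.9275
M5
G0 X0.0000 Y0.0000

viewBox `0 0 207.4869 212.2763` with mm width/height → 1 unit = 1 mm. Flip: y_m = 212.2763 − y_svg.

**Shape 1** — `<polygon>` regular polygon, stroke `#008000` → engrave (S262, F4632). Machine vertices: (148.1388,176.6374) → (156.9834,179.7574) → (165.4438,175.7096) → (168.5638,166.8650) → (164.5160,158.4046) → (155.6714,155.2846) → (147.2110,159.3324) → (144.0910,168.1770) → (148.1388,176.6374). Closed: final G1 returns to the first vertex.

**Shape 2** — `<path>` regular polygon, stroke `#008000` → engrave (S262, F4632). Machine vertices: (9.4947,141.7583) → (15.4459,148.9115) → (24.6163,147.3342) → (27.8355,138.6037) → (21.8843,131.4505) → (12.7139,133.0278) → (9.4947,141.7583). Closed: final G1 returns to the first vertex.

**Shape 3** — `<circle>` circle, stroke `#008000` → engrave (S262, F4632). Machine vertices: (62.4670,77.2194) → (60.2076,84.1731) → (54.2925,88.4707) → (46.9809,88.4707) → (41.0658,84.1731) → (38.8064,77.2194) → (41.0658,70.2657) → (46.9809,65.9681) → (54.2925,65.9681) → (60.2076,70.2657) → (62.4670,77.2194). Closed: final G1 returns to the first vertex.

**Shape 4** — `<path>` quadratic bezier, stroke `#008000` → engrave (S262, F4632). Control points (SVG): P0=(56.1066,13.5150), P1=(39.9013,71.9618), P2=(13.7703,183.5575); sampled at t=k/5. Machine vertices: (56.1066,198.7613) → (49.2275,173.2566) → (41.5542,143.5000) → (33.0870,109.4915) → (23.8257,71.2311) → (13.7703,28.7188). Open path.

**Shape 5** — `<path>` quadratic bezier, stroke `#008000` → engrave (S262, F4632). Control points (SVG): P0=(144.9291,20.5304), P1=(116.4222,102.4514), P2=(34.5445,193.9937); sampled at t=k/5. Machine vertices: (144.9291,191.7459) → (131.3915,158.5926) → (113.5843,124.6697) → (91.5073,89.9770) → (65.1607,54.5147) → (34.5445,18.2826). Open path.

**Shape 6** — `<path>` cubic bezier, stroke `#008000` → engrave (S262, F4632). Control points (SVG): P0=(28.9380,13.2479), P1=(34.7910,34.5392), P2=(144.3338,82.7911), P3=(118.5332,83.3488); sampled at t=k/5. Machine vertices: (28.9380,199.0284) → (42.9803,183.6156) → (70.4346,165.3157) → (99.8272,147.7120) → (119.6846,134.3882) → (118.5332,128.9275). Open path.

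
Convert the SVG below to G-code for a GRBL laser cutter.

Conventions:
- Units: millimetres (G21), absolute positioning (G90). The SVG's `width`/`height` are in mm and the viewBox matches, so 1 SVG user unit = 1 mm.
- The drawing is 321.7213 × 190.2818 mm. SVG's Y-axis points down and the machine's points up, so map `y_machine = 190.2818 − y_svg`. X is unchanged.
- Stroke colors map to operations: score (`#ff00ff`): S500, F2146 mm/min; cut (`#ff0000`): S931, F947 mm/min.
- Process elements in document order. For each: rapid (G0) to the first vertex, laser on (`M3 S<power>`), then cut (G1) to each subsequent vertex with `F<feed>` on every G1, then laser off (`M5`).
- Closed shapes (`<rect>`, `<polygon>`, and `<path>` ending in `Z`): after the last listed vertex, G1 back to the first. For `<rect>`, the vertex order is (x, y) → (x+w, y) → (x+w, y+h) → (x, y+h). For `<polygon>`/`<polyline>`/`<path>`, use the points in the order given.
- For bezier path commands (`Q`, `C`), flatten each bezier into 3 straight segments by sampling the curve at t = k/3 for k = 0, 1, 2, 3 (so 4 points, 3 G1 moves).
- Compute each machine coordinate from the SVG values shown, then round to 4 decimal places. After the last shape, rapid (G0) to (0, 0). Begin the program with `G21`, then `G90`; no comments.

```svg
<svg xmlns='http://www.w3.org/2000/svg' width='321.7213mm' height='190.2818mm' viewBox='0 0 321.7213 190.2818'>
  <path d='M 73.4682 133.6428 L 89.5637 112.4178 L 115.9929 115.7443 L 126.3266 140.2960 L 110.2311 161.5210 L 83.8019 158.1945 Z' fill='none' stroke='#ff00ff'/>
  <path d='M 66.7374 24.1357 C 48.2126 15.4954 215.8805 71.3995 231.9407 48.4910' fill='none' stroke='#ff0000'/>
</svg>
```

G21
G90
G0 X73.4682 Y56.6390
M3 S500
G1 X89.5637 Y77.8640 F2146
G1 X115.9929 Y74.5375 F2146
G1 X126.3266 Y49.9858 F2146
G1 X110.2311 Y28.7608 F2146
G1 X83.8019 Y32.0873 F2146
G1 X73.4682 Y56.6390 F2146
M5
G0 X66.7374 Y166.1461
M3 S931
G1 X97.7657 Y158.5811 F947
G1 X177.8557 Y139.8436 F947
G1 X231.9407 Y141.7908 F947
M5
G0 X0.0000 Y0.0000

Since the viewBox matches the mm dimensions, user units are millimetres directly. The only transform is the Y-flip y_m = 190.2818 − y_svg.

Shape 1 is a regular polygon drawn with `<path>`. Its stroke #ff00ff means score at S500, F2146. After flipping Y the toolpath is (73.4682,56.6390) → (89.5637,77.8640) → (115.9929,74.5375) → (126.3266,49.9858) → (110.2311,28.7608) → (83.8019,32.0873) → (73.4682,56.6390), returning to the start.

Shape 2 is a cubic bezier drawn with `<path>`. Its stroke #ff0000 means cut at S931, F947. After flipping Y the toolpath is (66.7374,166.1461) → (97.7657,158.5811) → (177.8557,139.8436) → (231.9407,141.7908).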